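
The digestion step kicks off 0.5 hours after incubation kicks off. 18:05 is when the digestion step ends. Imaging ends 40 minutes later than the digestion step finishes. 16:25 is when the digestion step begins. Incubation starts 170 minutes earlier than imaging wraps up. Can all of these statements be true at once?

Yes

Imaging ends at 18:05 + 40 min = 18:45.
Incubation starts at 18:45 − 170 min = 15:55.
The digestion step starts at 15:55 + 30 min = 16:25.
That matches the stated 16:25, so the schedule is consistent.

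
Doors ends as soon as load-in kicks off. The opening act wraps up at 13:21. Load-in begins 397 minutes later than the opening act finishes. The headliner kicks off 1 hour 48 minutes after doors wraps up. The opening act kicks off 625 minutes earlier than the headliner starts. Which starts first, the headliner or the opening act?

the opening act

Load-in starts at 13:21 + 397 min = 19:58.
So doors ends at 19:58.
The headliner starts at 19:58 + 108 min = 21:46.
The opening act starts at 21:46 − 625 min = 11:21.
The headliner starts at 21:46 and the opening act starts at 11:21, so the opening act is first.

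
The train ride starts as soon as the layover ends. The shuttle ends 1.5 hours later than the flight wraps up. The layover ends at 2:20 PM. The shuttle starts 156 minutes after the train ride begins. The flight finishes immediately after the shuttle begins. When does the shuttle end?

The train ride starts at 2:20 PM.
The shuttle starts at 2:20 PM + 156 min = 4:56 PM.
So the flight ends at 4:56 PM.
The shuttle ends at 4:56 PM + 90 min = 6:26 PM.

6:26 PM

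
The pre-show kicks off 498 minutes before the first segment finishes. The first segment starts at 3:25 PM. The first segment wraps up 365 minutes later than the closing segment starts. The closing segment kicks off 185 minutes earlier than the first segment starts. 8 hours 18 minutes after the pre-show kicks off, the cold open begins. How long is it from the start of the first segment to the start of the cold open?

The closing segment starts at 3:25 PM − 185 min = 12:20 PM.
The first segment ends at 12:20 PM + 365 min = 6:25 PM.
The pre-show starts at 6:25 PM − 498 min = 10:07 AM.
The cold open starts at 10:07 AM + 498 min = 6:25 PM.
From 3:25 PM to 6:25 PM is 180 minutes.

180 minutes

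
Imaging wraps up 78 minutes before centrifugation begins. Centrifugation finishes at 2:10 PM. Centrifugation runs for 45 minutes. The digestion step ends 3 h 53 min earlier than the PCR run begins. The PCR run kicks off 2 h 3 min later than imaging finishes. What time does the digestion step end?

Centrifugation starts at 2:10 PM − 45 min = 1:25 PM.
Imaging ends at 1:25 PM − 78 min = 12:07 PM.
The PCR run starts at 12:07 PM + 123 min = 2:10 PM.
The digestion step ends at 2:10 PM − 233 min = 10:17 AM.

10:17 AM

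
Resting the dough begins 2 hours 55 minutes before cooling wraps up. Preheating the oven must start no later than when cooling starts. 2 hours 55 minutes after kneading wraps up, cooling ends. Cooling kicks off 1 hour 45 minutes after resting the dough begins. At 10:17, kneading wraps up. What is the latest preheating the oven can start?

Cooling ends at 10:17 + 175 min = 13:12.
Resting the dough starts at 13:12 − 175 min = 10:17.
Cooling starts at 10:17 + 105 min = 12:02.
Preheating the oven is bounded by cooling, so the latest it can start is 12:02.

12:02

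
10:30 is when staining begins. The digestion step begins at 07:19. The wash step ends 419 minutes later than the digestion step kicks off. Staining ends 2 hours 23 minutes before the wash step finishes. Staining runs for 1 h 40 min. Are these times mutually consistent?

No

The wash step ends at 07:19 + 419 min = 14:18.
Staining ends at 14:18 − 143 min = 11:55.
Staining starts at 11:55 − 100 min = 10:15.
But staining is also said to start at 10:30 — a 15-minute conflict.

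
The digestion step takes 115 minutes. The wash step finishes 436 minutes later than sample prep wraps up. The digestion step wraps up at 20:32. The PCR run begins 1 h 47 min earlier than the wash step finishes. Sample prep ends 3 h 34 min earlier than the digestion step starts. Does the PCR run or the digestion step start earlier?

the digestion step

The digestion step starts at 20:32 − 115 min = 18:37.
Sample prep ends at 18:37 − 214 min = 15:03.
The wash step ends at 15:03 + 436 min = 22:19.
The PCR run starts at 22:19 − 107 min = 20:32.
The PCR run starts at 20:32 and the digestion step starts at 18:37, so the digestion step is first.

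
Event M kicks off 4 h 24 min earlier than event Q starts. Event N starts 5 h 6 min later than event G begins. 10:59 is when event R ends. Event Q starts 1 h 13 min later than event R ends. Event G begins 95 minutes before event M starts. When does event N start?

11:19

Event Q starts at 10:59 + 73 min = 12:12.
Event M starts at 12:12 − 264 min = 07:48.
Event G starts at 07:48 − 95 min = 06:13.
Event N starts at 06:13 + 306 min = 11:19.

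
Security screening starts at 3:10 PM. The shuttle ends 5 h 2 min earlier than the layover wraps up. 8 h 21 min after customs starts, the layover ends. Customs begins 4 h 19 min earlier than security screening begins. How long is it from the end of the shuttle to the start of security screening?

1 hour

Customs starts at 3:10 PM − 259 min = 10:51 AM.
The layover ends at 10:51 AM + 501 min = 7:12 PM.
The shuttle ends at 7:12 PM − 302 min = 2:10 PM.
From 2:10 PM to 3:10 PM is 1 hour.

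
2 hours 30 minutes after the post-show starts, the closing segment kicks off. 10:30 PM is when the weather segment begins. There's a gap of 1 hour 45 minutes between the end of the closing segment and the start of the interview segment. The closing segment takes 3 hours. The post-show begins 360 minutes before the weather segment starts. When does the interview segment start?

The post-show starts at 10:30 PM − 360 min = 4:30 PM.
The closing segment starts at 4:30 PM + 150 min = 7:00 PM.
The closing segment ends at 7:00 PM + 180 min = 10:00 PM.
The interview segment starts at 10:00 PM + 105 min = 11:45 PM.

11:45 PM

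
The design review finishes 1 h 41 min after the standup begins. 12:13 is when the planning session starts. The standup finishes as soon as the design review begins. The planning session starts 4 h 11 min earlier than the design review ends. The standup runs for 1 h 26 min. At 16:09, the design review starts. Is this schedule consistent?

Yes

The standup ends at 16:09.
The standup starts at 16:09 − 86 min = 14:43.
The design review ends at 14:43 + 101 min = 16:24.
The planning session starts at 16:24 − 251 min = 12:13.
That matches the stated 12:13, so the schedule is consistent.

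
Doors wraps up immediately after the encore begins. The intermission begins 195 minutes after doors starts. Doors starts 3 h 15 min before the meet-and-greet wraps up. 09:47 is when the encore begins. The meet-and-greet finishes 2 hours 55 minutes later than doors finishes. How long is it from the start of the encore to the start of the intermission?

175 minutes

Doors ends at 09:47.
The meet-and-greet ends at 09:47 + 175 min = 12:42.
Doors starts at 12:42 − 195 min = 09:27.
The intermission starts at 09:27 + 195 min = 12:42.
From 09:47 to 12:42 is 175 minutes.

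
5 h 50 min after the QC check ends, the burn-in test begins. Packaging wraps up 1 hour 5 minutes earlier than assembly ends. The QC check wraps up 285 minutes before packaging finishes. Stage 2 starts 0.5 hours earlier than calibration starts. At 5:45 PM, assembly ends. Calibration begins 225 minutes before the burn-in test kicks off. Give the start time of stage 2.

1:30 PM

Packaging ends at 5:45 PM − 65 min = 4:40 PM.
The QC check ends at 4:40 PM − 285 min = 11:55 AM.
The burn-in test starts at 11:55 AM + 350 min = 5:45 PM.
Calibration starts at 5:45 PM − 225 min = 2:00 PM.
Stage 2 starts at 2:00 PM − 30 min = 1:30 PM.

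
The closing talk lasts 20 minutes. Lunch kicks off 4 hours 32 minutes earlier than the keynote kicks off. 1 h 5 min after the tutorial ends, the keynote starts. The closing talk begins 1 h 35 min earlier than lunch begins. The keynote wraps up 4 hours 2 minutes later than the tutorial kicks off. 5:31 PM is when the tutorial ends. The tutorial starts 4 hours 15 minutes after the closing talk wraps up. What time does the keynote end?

The keynote starts at 5:31 PM + 65 min = 6:36 PM.
Lunch starts at 6:36 PM − 272 min = 2:04 PM.
The closing talk starts at 2:04 PM − 95 min = 12:29 PM.
The closing talk ends at 12:29 PM + 20 min = 12:49 PM.
The tutorial starts at 12:49 PM + 255 min = 5:04 PM.
The keynote ends at 5:04 PM + 242 min = 9:06 PM.

9:06 PM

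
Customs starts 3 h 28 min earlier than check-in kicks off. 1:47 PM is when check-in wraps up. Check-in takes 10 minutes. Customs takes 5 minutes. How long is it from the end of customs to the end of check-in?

3 hours 33 minutes

Check-in starts at 1:47 PM − 10 min = 1:37 PM.
Customs starts at 1:37 PM − 208 min = 10:09 AM.
Customs ends at 10:09 AM + 5 min = 10:14 AM.
From 10:14 AM to 1:47 PM is 3 hours 33 minutes.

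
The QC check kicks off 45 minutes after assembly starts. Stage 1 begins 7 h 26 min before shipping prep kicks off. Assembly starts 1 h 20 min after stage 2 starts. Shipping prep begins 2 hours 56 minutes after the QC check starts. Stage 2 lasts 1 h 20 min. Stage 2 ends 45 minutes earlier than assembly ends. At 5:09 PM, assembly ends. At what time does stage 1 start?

12:39 PM

Stage 2 ends at 5:09 PM − 45 min = 4:24 PM.
Stage 2 starts at 4:24 PM − 80 min = 3:04 PM.
Assembly starts at 3:04 PM + 80 min = 4:24 PM.
The QC check starts at 4:24 PM + 45 min = 5:09 PM.
Shipping prep starts at 5:09 PM + 176 min = 8:05 PM.
Stage 1 starts at 8:05 PM − 446 min = 12:39 PM.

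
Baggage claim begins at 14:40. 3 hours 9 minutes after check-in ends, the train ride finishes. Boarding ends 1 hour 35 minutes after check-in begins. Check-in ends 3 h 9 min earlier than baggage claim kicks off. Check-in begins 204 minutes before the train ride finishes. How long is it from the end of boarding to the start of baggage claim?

1 h 49 min

Check-in ends at 14:40 − 189 min = 11:31.
The train ride ends at 11:31 + 189 min = 14:40.
Check-in starts at 14:40 − 204 min = 11:16.
Boarding ends at 11:16 + 95 min = 12:51.
From 12:51 to 14:40 is 1 h 49 min.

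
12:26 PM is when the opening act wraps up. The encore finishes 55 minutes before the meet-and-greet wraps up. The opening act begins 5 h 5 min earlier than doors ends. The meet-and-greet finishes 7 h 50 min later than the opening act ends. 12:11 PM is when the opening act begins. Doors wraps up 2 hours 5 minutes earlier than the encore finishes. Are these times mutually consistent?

The meet-and-greet ends at 12:26 PM + 470 min = 8:16 PM.
The encore ends at 8:16 PM − 55 min = 7:21 PM.
Doors ends at 7:21 PM − 125 min = 5:16 PM.
The opening act starts at 5:16 PM − 305 min = 12:11 PM.
That matches the stated 12:11 PM, so the schedule is consistent.

Yes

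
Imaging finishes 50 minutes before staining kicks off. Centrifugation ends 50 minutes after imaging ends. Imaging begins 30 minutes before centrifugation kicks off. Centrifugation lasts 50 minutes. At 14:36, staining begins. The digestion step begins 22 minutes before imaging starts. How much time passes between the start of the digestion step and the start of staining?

1 hour 42 minutes

Imaging ends at 14:36 − 50 min = 13:46.
Centrifugation ends at 13:46 + 50 min = 14:36.
Centrifugation starts at 14:36 − 50 min = 13:46.
Imaging starts at 13:46 − 30 min = 13:16.
The digestion step starts at 13:16 − 22 min = 12:54.
From 12:54 to 14:36 is 1 hour 42 minutes.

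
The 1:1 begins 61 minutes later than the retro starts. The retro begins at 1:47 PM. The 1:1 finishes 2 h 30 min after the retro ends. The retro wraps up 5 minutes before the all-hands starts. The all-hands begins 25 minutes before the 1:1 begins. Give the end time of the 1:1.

4:48 PM

The 1:1 starts at 1:47 PM + 61 min = 2:48 PM.
The all-hands starts at 2:48 PM − 25 min = 2:23 PM.
The retro ends at 2:23 PM − 5 min = 2:18 PM.
The 1:1 ends at 2:18 PM + 150 min = 4:48 PM.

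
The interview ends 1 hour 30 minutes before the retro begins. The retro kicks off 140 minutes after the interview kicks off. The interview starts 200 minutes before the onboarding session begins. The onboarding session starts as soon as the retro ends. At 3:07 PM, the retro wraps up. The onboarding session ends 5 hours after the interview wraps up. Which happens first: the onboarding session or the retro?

the retro

The onboarding session starts at 3:07 PM.
The interview starts at 3:07 PM − 200 min = 11:47 AM.
The retro starts at 11:47 AM + 140 min = 2:07 PM.
The onboarding session starts at 3:07 PM and the retro starts at 2:07 PM, so the retro is first.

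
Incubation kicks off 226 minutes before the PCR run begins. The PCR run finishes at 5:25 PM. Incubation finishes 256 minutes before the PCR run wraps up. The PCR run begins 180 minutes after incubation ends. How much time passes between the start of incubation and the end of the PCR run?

Incubation ends at 5:25 PM − 256 min = 1:09 PM.
The PCR run starts at 1:09 PM + 180 min = 4:09 PM.
Incubation starts at 4:09 PM − 226 min = 12:23 PM.
From 12:23 PM to 5:25 PM is 5 h 2 min.

5 h 2 min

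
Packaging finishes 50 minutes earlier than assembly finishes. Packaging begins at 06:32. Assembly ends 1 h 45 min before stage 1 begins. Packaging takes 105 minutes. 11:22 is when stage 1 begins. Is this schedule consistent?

No

Assembly ends at 11:22 − 105 min = 09:37.
Packaging ends at 09:37 − 50 min = 08:47.
Packaging starts at 08:47 − 105 min = 07:02.
But packaging is also said to start at 06:32 — a 30-minute conflict.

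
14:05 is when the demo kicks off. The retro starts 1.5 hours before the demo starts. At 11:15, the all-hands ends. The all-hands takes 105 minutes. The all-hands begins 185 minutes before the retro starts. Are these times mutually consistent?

The retro starts at 14:05 − 90 min = 12:35.
The all-hands starts at 12:35 − 185 min = 09:30.
The all-hands ends at 09:30 + 105 min = 11:15.
That matches the stated 11:15, so the schedule is consistent.

Yes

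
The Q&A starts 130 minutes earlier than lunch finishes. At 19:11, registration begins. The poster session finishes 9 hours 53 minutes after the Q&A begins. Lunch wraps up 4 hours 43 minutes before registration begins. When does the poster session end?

Lunch ends at 19:11 − 283 min = 14:28.
The Q&A starts at 14:28 − 130 min = 12:18.
The poster session ends at 12:18 + 593 min = 22:11.

22:11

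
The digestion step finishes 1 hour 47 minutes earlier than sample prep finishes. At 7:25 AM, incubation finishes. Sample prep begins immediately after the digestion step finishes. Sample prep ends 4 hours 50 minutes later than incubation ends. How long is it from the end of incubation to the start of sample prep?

Sample prep ends at 7:25 AM + 290 min = 12:15 PM.
The digestion step ends at 12:15 PM − 107 min = 10:28 AM.
So sample prep starts at 10:28 AM.
From 7:25 AM to 10:28 AM is 3 hours 3 minutes.

3 hours 3 minutes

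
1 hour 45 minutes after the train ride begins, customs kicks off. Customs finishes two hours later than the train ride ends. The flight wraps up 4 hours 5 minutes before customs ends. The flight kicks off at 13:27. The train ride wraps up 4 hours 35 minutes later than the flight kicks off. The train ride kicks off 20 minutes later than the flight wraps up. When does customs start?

18:02

The train ride ends at 13:27 + 275 min = 18:02.
Customs ends at 18:02 + 120 min = 20:02.
The flight ends at 20:02 − 245 min = 15:57.
The train ride starts at 15:57 + 20 min = 16:17.
Customs starts at 16:17 + 105 min = 18:02.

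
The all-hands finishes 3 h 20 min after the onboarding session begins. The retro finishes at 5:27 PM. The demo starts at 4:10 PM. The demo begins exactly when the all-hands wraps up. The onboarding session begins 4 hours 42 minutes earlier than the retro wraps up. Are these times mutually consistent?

The onboarding session starts at 5:27 PM − 282 min = 12:45 PM.
The all-hands ends at 12:45 PM + 200 min = 4:05 PM.
So the demo starts at 4:05 PM.
But the demo is also said to start at 4:10 PM — a 5-minute conflict.

No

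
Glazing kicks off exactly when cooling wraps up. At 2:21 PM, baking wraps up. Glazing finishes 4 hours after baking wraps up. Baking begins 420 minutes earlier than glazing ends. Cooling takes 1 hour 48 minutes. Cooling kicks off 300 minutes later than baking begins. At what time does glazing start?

Glazing ends at 2:21 PM + 240 min = 6:21 PM.
Baking starts at 6:21 PM − 420 min = 11:21 AM.
Cooling starts at 11:21 AM + 300 min = 4:21 PM.
Cooling ends at 4:21 PM + 108 min = 6:09 PM.
So glazing starts at 6:09 PM.

6:09 PM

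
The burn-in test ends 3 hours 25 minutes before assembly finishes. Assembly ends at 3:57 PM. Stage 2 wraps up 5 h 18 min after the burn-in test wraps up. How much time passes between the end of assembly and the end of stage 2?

The burn-in test ends at 3:57 PM − 205 min = 12:32 PM.
Stage 2 ends at 12:32 PM + 318 min = 5:50 PM.
From 3:57 PM to 5:50 PM is 1 hour 53 minutes.

1 hour 53 minutes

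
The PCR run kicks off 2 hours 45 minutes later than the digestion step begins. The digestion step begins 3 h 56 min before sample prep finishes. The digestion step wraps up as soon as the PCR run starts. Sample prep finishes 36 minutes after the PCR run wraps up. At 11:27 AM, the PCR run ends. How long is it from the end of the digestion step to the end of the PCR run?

35 minutes

Sample prep ends at 11:27 AM + 36 min = 12:03 PM.
The digestion step starts at 12:03 PM − 236 min = 8:07 AM.
The PCR run starts at 8:07 AM + 165 min = 10:52 AM.
So the digestion step ends at 10:52 AM.
From 10:52 AM to 11:27 AM is 35 minutes.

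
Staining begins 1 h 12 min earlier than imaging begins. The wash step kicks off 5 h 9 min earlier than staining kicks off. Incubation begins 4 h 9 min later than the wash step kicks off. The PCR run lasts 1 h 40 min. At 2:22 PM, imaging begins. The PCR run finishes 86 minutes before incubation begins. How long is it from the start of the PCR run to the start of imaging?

Staining starts at 2:22 PM − 72 min = 1:10 PM.
The wash step starts at 1:10 PM − 309 min = 8:01 AM.
Incubation starts at 8:01 AM + 249 min = 12:10 PM.
The PCR run ends at 12:10 PM − 86 min = 10:44 AM.
The PCR run starts at 10:44 AM − 100 min = 9:04 AM.
From 9:04 AM to 2:22 PM is 318 minutes.

318 minutes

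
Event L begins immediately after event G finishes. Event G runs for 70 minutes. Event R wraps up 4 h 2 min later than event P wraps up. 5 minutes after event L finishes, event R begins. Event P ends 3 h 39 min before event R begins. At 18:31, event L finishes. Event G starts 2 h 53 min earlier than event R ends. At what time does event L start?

Event R starts at 18:31 + 5 min = 18:36.
Event P ends at 18:36 − 219 min = 14:57.
Event R ends at 14:57 + 242 min = 18:59.
Event G starts at 18:59 − 173 min = 16:06.
Event G ends at 16:06 + 70 min = 17:16.
So event L starts at 17:16.

17:16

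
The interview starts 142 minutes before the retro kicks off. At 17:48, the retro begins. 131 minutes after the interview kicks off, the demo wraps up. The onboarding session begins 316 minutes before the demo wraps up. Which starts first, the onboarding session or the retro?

The interview starts at 17:48 − 142 min = 15:26.
The demo ends at 15:26 + 131 min = 17:37.
The onboarding session starts at 17:37 − 316 min = 12:21.
The onboarding session starts at 12:21 and the retro starts at 17:48, so the onboarding session is first.

the onboarding session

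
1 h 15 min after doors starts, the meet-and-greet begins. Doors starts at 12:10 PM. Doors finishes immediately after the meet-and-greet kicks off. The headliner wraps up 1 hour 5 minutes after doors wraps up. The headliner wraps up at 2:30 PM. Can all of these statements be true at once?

Yes

The meet-and-greet starts at 12:10 PM + 75 min = 1:25 PM.
So doors ends at 1:25 PM.
The headliner ends at 1:25 PM + 65 min = 2:30 PM.
That matches the stated 2:30 PM, so the schedule is consistent.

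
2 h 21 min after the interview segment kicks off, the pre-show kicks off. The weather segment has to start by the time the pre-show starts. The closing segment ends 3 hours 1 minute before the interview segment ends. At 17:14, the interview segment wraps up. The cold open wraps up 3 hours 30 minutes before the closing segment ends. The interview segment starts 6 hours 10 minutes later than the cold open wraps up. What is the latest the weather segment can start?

19:14

The closing segment ends at 17:14 − 181 min = 14:13.
The cold open ends at 14:13 − 210 min = 10:43.
The interview segment starts at 10:43 + 370 min = 16:53.
The pre-show starts at 16:53 + 141 min = 19:14.
The weather segment is bounded by the pre-show, so the latest it can start is 19:14.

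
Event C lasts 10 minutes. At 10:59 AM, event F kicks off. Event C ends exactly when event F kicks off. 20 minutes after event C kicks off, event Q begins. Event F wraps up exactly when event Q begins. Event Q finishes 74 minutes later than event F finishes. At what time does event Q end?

12:23 PM

Event C ends at 10:59 AM.
Event C starts at 10:59 AM − 10 min = 10:49 AM.
Event Q starts at 10:49 AM + 20 min = 11:09 AM.
So event F ends at 11:09 AM.
Event Q ends at 11:09 AM + 74 min = 12:23 PM.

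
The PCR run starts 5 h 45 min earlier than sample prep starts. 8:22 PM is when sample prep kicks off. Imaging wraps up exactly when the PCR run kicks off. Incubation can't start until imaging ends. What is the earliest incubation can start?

The PCR run starts at 8:22 PM − 345 min = 2:37 PM.
So imaging ends at 2:37 PM.
Incubation is bounded by imaging, so the earliest it can start is 2:37 PM.

2:37 PM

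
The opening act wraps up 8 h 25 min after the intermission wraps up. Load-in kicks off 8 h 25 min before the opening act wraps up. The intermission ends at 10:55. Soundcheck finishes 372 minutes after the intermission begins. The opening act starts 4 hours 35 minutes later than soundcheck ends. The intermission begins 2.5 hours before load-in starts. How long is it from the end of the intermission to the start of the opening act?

The opening act ends at 10:55 + 505 min = 19:20.
Load-in starts at 19:20 − 505 min = 10:55.
The intermission starts at 10:55 − 150 min = 08:25.
Soundcheck ends at 08:25 + 372 min = 14:37.
The opening act starts at 14:37 + 275 min = 19:12.
From 10:55 to 19:12 is 8 h 17 min.

8 h 17 min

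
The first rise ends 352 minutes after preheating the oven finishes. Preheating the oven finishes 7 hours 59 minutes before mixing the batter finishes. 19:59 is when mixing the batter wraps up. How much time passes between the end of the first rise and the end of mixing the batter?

2 hours 7 minutes

Preheating the oven ends at 19:59 − 479 min = 12:00.
The first rise ends at 12:00 + 352 min = 17:52.
From 17:52 to 19:59 is 2 hours 7 minutes.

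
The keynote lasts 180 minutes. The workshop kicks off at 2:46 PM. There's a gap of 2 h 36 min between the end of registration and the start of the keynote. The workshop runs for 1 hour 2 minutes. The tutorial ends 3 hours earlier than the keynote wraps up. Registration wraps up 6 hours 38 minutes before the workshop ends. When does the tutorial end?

The workshop ends at 2:46 PM + 62 min = 3:48 PM.
Registration ends at 3:48 PM − 398 min = 9:10 AM.
The keynote starts at 9:10 AM + 156 min = 11:46 AM.
The keynote ends at 11:46 AM + 180 min = 2:46 PM.
The tutorial ends at 2:46 PM − 180 min = 11:46 AM.

11:46 AM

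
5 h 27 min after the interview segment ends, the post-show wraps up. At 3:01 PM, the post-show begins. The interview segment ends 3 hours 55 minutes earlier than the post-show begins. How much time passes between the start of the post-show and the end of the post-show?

The interview segment ends at 3:01 PM − 235 min = 11:06 AM.
The post-show ends at 11:06 AM + 327 min = 4:33 PM.
From 3:01 PM to 4:33 PM is 1 h 32 min.

1 h 32 min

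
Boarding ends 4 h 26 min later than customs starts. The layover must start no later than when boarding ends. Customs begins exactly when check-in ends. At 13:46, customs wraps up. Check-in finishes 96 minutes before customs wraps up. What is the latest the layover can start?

16:36

Check-in ends at 13:46 − 96 min = 12:10.
So customs starts at 12:10.
Boarding ends at 12:10 + 266 min = 16:36.
The layover is bounded by boarding, so the latest it can start is 16:36.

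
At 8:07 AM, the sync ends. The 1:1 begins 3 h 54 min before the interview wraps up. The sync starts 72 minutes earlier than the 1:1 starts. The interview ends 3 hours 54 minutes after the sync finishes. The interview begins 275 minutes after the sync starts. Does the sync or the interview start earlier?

the sync

The interview ends at 8:07 AM + 234 min = 12:01 PM.
The 1:1 starts at 12:01 PM − 234 min = 8:07 AM.
The sync starts at 8:07 AM − 72 min = 6:55 AM.
The interview starts at 6:55 AM + 275 min = 11:30 AM.
The sync starts at 6:55 AM and the interview starts at 11:30 AM, so the sync is first.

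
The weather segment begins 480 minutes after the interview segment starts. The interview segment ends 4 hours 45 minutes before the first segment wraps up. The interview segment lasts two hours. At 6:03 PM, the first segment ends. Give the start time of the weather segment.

7:18 PM

The interview segment ends at 6:03 PM − 285 min = 1:18 PM.
The interview segment starts at 1:18 PM − 120 min = 11:18 AM.
The weather segment starts at 11:18 AM + 480 min = 7:18 PM.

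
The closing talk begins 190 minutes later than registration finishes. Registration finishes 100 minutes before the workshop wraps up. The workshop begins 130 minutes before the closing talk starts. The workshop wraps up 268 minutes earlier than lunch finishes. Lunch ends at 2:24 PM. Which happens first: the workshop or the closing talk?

the workshop

The workshop ends at 2:24 PM − 268 min = 9:56 AM.
Registration ends at 9:56 AM − 100 min = 8:16 AM.
The closing talk starts at 8:16 AM + 190 min = 11:26 AM.
The workshop starts at 11:26 AM − 130 min = 9:16 AM.
The workshop starts at 9:16 AM and the closing talk starts at 11:26 AM, so the workshop is first.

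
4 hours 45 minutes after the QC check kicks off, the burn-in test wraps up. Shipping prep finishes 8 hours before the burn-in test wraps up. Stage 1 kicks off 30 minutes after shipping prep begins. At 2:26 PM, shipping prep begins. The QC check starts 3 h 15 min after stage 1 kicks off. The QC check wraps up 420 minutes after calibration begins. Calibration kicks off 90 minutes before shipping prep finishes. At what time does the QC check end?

8:26 PM

Stage 1 starts at 2:26 PM + 30 min = 2:56 PM.
The QC check starts at 2:56 PM + 195 min = 6:11 PM.
The burn-in test ends at 6:11 PM + 285 min = 10:56 PM.
Shipping prep ends at 10:56 PM − 480 min = 2:56 PM.
Calibration starts at 2:56 PM − 90 min = 1:26 PM.
The QC check ends at 1:26 PM + 420 min = 8:26 PM.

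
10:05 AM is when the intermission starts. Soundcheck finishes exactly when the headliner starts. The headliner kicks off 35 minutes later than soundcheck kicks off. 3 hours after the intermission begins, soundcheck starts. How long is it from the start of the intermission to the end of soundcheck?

215 minutes

Soundcheck starts at 10:05 AM + 180 min = 1:05 PM.
The headliner starts at 1:05 PM + 35 min = 1:40 PM.
So soundcheck ends at 1:40 PM.
From 10:05 AM to 1:40 PM is 215 minutes.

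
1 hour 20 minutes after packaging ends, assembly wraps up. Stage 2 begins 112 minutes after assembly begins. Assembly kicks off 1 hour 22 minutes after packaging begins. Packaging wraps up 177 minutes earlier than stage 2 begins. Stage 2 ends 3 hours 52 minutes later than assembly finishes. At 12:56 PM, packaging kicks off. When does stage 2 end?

6:25 PM

Assembly starts at 12:56 PM + 82 min = 2:18 PM.
Stage 2 starts at 2:18 PM + 112 min = 4:10 PM.
Packaging ends at 4:10 PM − 177 min = 1:13 PM.
Assembly ends at 1:13 PM + 80 min = 2:33 PM.
Stage 2 ends at 2:33 PM + 232 min = 6:25 PM.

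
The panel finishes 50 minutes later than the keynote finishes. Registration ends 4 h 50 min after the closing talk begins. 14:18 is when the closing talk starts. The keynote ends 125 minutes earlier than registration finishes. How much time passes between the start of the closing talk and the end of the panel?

3 h 35 min

Registration ends at 14:18 + 290 min = 19:08.
The keynote ends at 19:08 − 125 min = 17:03.
The panel ends at 17:03 + 50 min = 17:53.
From 14:18 to 17:53 is 3 h 35 min.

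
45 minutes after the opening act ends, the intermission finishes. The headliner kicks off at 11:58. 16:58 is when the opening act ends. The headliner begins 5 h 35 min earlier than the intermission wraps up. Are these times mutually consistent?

No

The intermission ends at 16:58 + 45 min = 17:43.
The headliner starts at 17:43 − 335 min = 12:08.
But the headliner is also said to start at 11:58 — a 10-minute conflict.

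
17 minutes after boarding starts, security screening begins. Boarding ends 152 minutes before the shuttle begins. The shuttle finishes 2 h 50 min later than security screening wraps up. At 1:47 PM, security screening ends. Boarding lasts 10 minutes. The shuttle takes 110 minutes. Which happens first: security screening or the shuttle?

security screening

The shuttle ends at 1:47 PM + 170 min = 4:37 PM.
The shuttle starts at 4:37 PM − 110 min = 2:47 PM.
Boarding ends at 2:47 PM − 152 min = 12:15 PM.
Boarding starts at 12:15 PM − 10 min = 12:05 PM.
Security screening starts at 12:05 PM + 17 min = 12:22 PM.
Security screening starts at 12:22 PM and the shuttle starts at 2:47 PM, so security screening is first.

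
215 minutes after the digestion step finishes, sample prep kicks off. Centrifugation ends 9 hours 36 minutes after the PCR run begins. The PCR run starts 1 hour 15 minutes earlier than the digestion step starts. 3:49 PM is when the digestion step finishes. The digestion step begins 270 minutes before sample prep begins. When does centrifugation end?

Sample prep starts at 3:49 PM + 215 min = 7:24 PM.
The digestion step starts at 7:24 PM − 270 min = 2:54 PM.
The PCR run starts at 2:54 PM − 75 min = 1:39 PM.
Centrifugation ends at 1:39 PM + 576 min = 11:15 PM.

11:15 PM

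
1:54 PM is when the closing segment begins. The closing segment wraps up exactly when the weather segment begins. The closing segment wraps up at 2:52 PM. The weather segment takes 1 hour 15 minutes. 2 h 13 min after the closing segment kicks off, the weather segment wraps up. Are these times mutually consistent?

The weather segment ends at 1:54 PM + 133 min = 4:07 PM.
The weather segment starts at 4:07 PM − 75 min = 2:52 PM.
So the closing segment ends at 2:52 PM.
That matches the stated 2:52 PM, so the schedule is consistent.

Yes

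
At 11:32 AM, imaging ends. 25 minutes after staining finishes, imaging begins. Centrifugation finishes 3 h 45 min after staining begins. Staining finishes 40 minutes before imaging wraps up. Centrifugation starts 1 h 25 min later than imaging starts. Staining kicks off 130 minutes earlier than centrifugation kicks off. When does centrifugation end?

Staining ends at 11:32 AM − 40 min = 10:52 AM.
Imaging starts at 10:52 AM + 25 min = 11:17 AM.
Centrifugation starts at 11:17 AM + 85 min = 12:42 PM.
Staining starts at 12:42 PM − 130 min = 10:32 AM.
Centrifugation ends at 10:32 AM + 225 min = 2:17 PM.

2:17 PM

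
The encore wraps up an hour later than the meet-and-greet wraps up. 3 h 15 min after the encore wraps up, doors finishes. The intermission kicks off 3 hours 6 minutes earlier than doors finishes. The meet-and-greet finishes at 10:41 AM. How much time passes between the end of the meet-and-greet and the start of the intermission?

The encore ends at 10:41 AM + 60 min = 11:41 AM.
Doors ends at 11:41 AM + 195 min = 2:56 PM.
The intermission starts at 2:56 PM − 186 min = 11:50 AM.
From 10:41 AM to 11:50 AM is 69 minutes.

69 minutes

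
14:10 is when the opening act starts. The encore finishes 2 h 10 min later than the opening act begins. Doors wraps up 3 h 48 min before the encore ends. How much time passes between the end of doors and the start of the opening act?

The encore ends at 14:10 + 130 min = 16:20.
Doors ends at 16:20 − 228 min = 12:32.
From 12:32 to 14:10 is 1 hour 38 minutes.

1 hour 38 minutes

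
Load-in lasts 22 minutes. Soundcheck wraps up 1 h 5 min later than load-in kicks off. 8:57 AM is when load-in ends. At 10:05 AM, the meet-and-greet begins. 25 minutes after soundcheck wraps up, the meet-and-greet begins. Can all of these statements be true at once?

Yes

Load-in starts at 8:57 AM − 22 min = 8:35 AM.
Soundcheck ends at 8:35 AM + 65 min = 9:40 AM.
The meet-and-greet starts at 9:40 AM + 25 min = 10:05 AM.
That matches the stated 10:05 AM, so the schedule is consistent.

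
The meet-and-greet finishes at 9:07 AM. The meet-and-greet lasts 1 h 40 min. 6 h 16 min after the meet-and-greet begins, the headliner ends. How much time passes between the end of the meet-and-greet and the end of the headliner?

The meet-and-greet starts at 9:07 AM − 100 min = 7:27 AM.
The headliner ends at 7:27 AM + 376 min = 1:43 PM.
From 9:07 AM to 1:43 PM is 4 hours 36 minutes.

4 hours 36 minutes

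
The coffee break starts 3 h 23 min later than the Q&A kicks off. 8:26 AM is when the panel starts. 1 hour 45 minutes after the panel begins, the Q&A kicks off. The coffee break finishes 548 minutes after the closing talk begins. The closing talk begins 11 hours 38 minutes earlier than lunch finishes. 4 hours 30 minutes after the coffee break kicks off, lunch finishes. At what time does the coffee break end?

The Q&A starts at 8:26 AM + 105 min = 10:11 AM.
The coffee break starts at 10:11 AM + 203 min = 1:34 PM.
Lunch ends at 1:34 PM + 270 min = 6:04 PM.
The closing talk starts at 6:04 PM − 698 min = 6:26 AM.
The coffee break ends at 6:26 AM + 548 min = 3:34 PM.

3:34 PM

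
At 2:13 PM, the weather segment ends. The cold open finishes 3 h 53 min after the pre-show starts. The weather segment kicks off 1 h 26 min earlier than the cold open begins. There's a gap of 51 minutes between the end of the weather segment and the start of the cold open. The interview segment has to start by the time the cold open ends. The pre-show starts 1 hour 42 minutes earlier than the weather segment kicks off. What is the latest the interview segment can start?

The cold open starts at 2:13 PM + 51 min = 3:04 PM.
The weather segment starts at 3:04 PM − 86 min = 1:38 PM.
The pre-show starts at 1:38 PM − 102 min = 11:56 AM.
The cold open ends at 11:56 AM + 233 min = 3:49 PM.
The interview segment is bounded by the cold open, so the latest it can start is 3:49 PM.

3:49 PM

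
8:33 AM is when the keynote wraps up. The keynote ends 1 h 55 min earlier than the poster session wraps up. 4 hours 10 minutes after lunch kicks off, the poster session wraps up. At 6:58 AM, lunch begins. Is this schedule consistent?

No

The poster session ends at 6:58 AM + 250 min = 11:08 AM.
The keynote ends at 11:08 AM − 115 min = 9:13 AM.
But the keynote is also said to end at 8:33 AM — a 40-minute conflict.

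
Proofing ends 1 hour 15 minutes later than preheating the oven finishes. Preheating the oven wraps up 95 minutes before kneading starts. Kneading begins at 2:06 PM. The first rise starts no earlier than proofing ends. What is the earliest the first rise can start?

1:46 PM

Preheating the oven ends at 2:06 PM − 95 min = 12:31 PM.
Proofing ends at 12:31 PM + 75 min = 1:46 PM.
The first rise is bounded by proofing, so the earliest it can start is 1:46 PM.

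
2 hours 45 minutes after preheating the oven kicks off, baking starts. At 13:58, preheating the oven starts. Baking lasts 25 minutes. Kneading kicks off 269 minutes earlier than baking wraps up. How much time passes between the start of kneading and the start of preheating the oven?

Baking starts at 13:58 + 165 min = 16:43.
Baking ends at 16:43 + 25 min = 17:08.
Kneading starts at 17:08 − 269 min = 12:39.
From 12:39 to 13:58 is 79 minutes.

79 minutes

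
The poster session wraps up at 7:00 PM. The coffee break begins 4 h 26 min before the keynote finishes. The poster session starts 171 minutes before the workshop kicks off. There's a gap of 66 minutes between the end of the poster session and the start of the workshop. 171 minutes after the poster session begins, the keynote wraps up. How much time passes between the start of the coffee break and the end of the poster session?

3 hours 20 minutes

The workshop starts at 7:00 PM + 66 min = 8:06 PM.
The poster session starts at 8:06 PM − 171 min = 5:15 PM.
The keynote ends at 5:15 PM + 171 min = 8:06 PM.
The coffee break starts at 8:06 PM − 266 min = 3:40 PM.
From 3:40 PM to 7:00 PM is 3 hours 20 minutes.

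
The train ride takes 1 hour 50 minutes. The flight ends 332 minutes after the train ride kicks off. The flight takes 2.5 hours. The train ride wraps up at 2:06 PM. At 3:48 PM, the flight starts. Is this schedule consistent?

The train ride starts at 2:06 PM − 110 min = 12:16 PM.
The flight ends at 12:16 PM + 332 min = 5:48 PM.
The flight starts at 5:48 PM − 150 min = 3:18 PM.
But the flight is also said to start at 3:48 PM — a 30-minute conflict.

No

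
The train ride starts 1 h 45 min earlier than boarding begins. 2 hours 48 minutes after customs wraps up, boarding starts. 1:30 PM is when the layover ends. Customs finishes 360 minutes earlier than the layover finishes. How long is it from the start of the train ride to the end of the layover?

Customs ends at 1:30 PM − 360 min = 7:30 AM.
Boarding starts at 7:30 AM + 168 min = 10:18 AM.
The train ride starts at 10:18 AM − 105 min = 8:33 AM.
From 8:33 AM to 1:30 PM is 4 hours 57 minutes.

4 hours 57 minutes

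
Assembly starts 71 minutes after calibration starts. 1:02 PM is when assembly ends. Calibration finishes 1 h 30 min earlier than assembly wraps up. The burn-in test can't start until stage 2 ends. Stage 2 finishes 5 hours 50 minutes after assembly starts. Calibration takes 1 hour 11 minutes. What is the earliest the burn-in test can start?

5:22 PM

Calibration ends at 1:02 PM − 90 min = 11:32 AM.
Calibration starts at 11:32 AM − 71 min = 10:21 AM.
Assembly starts at 10:21 AM + 71 min = 11:32 AM.
Stage 2 ends at 11:32 AM + 350 min = 5:22 PM.
The burn-in test is bounded by stage 2, so the earliest it can start is 5:22 PM.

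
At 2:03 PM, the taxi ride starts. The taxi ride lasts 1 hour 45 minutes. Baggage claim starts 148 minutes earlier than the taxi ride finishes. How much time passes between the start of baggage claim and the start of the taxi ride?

The taxi ride ends at 2:03 PM + 105 min = 3:48 PM.
Baggage claim starts at 3:48 PM − 148 min = 1:20 PM.
From 1:20 PM to 2:03 PM is 43 minutes.

43 minutes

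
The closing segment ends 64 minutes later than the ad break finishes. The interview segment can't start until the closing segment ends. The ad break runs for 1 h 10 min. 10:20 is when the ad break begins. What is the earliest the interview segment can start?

The ad break ends at 10:20 + 70 min = 11:30.
The closing segment ends at 11:30 + 64 min = 12:34.
The interview segment is bounded by the closing segment, so the earliest it can start is 12:34.

12:34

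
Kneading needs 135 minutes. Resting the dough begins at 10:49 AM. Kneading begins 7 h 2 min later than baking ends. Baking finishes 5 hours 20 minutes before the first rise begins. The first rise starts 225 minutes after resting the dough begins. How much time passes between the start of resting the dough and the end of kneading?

7 h 42 min

The first rise starts at 10:49 AM + 225 min = 2:34 PM.
Baking ends at 2:34 PM − 320 min = 9:14 AM.
Kneading starts at 9:14 AM + 422 min = 4:16 PM.
Kneading ends at 4:16 PM + 135 min = 6:31 PM.
From 10:49 AM to 6:31 PM is 7 h 42 min.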